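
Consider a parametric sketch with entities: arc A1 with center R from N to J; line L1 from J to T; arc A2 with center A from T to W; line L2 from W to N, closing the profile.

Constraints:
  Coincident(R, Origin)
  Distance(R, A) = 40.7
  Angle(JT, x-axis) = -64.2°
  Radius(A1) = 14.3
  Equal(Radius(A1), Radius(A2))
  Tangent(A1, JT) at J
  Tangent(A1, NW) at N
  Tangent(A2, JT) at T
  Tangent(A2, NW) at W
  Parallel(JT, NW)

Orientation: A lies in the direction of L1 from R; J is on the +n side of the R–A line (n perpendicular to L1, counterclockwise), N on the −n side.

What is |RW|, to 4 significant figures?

43.14

Tangency of A1 to both parallel lines with radius 14.3 puts J and N at R ± 14.3·n: J = (12.87, 6.224), N = (-12.87, -6.224). Equal radii place T and W the same way about A: T = A + 14.3·n = (30.59, -30.42), W = A − 14.3·n = (4.839, -42.87). Then |RW| = |W − R| = 43.14.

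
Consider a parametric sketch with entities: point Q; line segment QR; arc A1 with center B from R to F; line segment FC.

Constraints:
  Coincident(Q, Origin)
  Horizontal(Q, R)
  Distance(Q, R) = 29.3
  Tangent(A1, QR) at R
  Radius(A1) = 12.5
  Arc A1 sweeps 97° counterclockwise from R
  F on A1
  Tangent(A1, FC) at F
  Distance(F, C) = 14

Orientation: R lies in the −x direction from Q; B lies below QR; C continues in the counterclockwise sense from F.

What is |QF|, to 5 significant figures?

44.001

Q is at the origin; QR is horizontal with |QR| = 29.3 and R on the −x side, so R = (-29.300, 0.0000). Tangency of A1 to QR means the radius BR is perpendicular to QR, so B = R + (0, -12.5) = (-29.300, -12.500). On A1, R sits at bearing 90° from B; a 97° counterclockwise sweep puts F at bearing 187°, so F = B + 12.5·(cos 187°, sin 187°) = (-41.707, -14.023). Then |QF| = |F − Q| = 44.001.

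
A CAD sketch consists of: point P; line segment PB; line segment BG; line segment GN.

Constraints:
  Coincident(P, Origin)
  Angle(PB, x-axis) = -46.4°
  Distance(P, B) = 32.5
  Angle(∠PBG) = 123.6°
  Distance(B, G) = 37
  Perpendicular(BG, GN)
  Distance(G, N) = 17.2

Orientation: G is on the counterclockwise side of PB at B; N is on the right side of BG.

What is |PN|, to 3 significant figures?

70.6

P is at the origin; PB runs at -46.4° with length 32.5, so B = 32.5·(cos -46.4°, sin -46.4°) = (22.4, -23.5). ∠PBG = 123.6°, so BG runs at -46.4° + (180° − 123.6°) = 10.0° from the x-axis; with |BG| = 37.0, G = B + 37.0·(cos 10.0°, sin 10.0°) = (58.9, -17.1). BG is perpendicular to GN; with |GN| = 17.2 on the right of BG, N = G + 17.2·(0.174, -0.985) = (61.8, -34.0). Then |PN| = |N − P| = 70.6.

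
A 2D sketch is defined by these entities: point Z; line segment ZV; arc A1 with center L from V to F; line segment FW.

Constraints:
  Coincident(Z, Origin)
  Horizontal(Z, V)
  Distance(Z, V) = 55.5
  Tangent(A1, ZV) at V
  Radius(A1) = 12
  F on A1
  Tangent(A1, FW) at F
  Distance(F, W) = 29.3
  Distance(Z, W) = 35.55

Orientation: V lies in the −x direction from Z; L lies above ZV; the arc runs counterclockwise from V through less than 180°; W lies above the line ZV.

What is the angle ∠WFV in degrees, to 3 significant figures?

158°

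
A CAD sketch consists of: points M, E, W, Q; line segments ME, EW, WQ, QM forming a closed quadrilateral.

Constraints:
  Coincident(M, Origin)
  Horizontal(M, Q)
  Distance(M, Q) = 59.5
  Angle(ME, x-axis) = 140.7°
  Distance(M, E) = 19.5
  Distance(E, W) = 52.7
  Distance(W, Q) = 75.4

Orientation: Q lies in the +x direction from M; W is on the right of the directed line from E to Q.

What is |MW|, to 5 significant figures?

39.634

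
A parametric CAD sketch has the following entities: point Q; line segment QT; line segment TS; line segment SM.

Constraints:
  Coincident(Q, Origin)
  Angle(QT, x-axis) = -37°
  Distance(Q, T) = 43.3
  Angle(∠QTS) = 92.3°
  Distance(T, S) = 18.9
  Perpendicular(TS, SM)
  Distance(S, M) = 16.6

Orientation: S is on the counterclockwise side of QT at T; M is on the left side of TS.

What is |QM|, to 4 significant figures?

33.72

∠QTS = 92.3°, so TS runs at -37.0° + (180° − 92.3°) = 50.70° from the x-axis; with |TS| = 18.9, S = T + 18.9·(cos 50.70°, sin 50.70°) = (46.55, -11.43). TS ⟂ SM; with |SM| = 16.6 on the left of TS, M = S + 16.6·(-0.7738, 0.6334) = (33.71, -0.9189). Then |QM| = |M − Q| = 33.72.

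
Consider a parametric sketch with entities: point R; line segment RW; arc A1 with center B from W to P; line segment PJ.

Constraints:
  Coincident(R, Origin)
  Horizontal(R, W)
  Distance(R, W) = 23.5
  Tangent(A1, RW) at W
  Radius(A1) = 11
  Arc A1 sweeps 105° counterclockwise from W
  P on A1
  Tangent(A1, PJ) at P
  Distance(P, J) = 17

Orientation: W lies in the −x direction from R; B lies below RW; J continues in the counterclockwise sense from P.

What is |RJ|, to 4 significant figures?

42.42

R is at the origin; R and W share the same y with |RW| = 23.5 and W on the −x side, so W = (-23.50, 0.000). Since A1 is tangent to RW there, BW ⟂ RW, so B = W + (0, -11) = (-23.50, -11.00). On A1, W sits at bearing 90° from B; a 105° counterclockwise sweep puts P at bearing 195°, so P = B + 11.0·(cos 195°, sin 195°) = (-34.13, -13.85). The tangent condition forces BP to be normal to PJ, so PJ runs along (−sin 195°, cos 195°); with |PJ| = 17.0, J = (-29.73, -30.27). Then |RJ| = |J − R| = 42.42.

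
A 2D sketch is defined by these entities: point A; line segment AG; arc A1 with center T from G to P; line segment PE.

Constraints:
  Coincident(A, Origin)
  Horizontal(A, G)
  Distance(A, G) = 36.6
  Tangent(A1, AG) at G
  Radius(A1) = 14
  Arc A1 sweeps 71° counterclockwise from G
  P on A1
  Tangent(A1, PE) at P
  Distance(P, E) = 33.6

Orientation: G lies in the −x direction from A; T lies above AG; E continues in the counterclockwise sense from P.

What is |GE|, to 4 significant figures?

47.78

A is at the origin; AG is horizontal with |AG| = 36.6 and G on the −x side, so G = (-36.60, 0.000). A1 meets AG tangentially, so TG is at right angles to AG, so T = G + (0, 14) = (-36.60, 14.00). On A1, G sits at bearing -90° from T; a 71° counterclockwise sweep puts P at bearing -19°, so P = T + 14.0·(cos -19°, sin -19°) = (-23.36, 9.442). A1 meets PE tangentially, so TP is at right angles to PE, so PE runs along (−sin -19°, cos -19°); with |PE| = 33.6, E = (-12.42, 41.21). Then |GE| = |E − G| = 47.78.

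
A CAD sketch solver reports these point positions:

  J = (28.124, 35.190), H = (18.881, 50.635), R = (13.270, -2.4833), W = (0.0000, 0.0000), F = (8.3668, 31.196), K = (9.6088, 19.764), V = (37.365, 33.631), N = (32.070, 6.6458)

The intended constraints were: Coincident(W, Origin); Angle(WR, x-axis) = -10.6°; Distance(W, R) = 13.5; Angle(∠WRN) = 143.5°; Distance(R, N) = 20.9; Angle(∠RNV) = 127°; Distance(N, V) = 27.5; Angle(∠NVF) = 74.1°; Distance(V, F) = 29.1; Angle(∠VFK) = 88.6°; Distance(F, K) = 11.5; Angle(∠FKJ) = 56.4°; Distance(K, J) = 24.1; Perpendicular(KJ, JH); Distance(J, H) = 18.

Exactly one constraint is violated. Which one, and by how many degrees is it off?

Perpendicular(KJ, JH) — off by 8.90°.

W = (0.00, 0.00) ✓; WR at -10.60° ✓; |WR| = 13.50 ✓; ∠WRN = 143.5° ✓; |RN| = 20.90 ✓; ∠RNV = 127.0° ✓; |NV| = 27.50 ✓; ∠NVF = 74.10° ✓; |VF| = 29.10 ✓; ∠VFK = 88.60° ✓; |FK| = 11.50 ✓; ∠FKJ = 56.40° ✓; |KJ| = 24.10 ✓; ∠(KJ, JH) = 81.10° ✗; |JH| = 18.00 ✓.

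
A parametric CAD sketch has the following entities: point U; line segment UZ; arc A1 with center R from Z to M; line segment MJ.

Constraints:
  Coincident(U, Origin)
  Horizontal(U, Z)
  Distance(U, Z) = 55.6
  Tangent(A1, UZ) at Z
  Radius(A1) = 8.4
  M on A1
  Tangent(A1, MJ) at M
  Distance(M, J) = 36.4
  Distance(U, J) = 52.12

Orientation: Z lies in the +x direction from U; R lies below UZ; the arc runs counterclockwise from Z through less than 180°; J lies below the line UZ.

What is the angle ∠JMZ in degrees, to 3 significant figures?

146°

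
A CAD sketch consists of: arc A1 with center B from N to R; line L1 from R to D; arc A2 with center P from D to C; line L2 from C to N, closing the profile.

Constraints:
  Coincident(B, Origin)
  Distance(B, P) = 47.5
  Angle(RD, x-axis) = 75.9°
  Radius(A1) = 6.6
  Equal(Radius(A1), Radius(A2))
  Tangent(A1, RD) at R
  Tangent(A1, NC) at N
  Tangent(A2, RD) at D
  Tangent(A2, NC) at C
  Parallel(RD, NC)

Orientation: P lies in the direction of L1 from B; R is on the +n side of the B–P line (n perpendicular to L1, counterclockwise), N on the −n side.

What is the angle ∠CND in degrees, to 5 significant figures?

15.530°

The slot axis is L1's direction at 75.9°, so u = (cos 75.9°, sin 75.9°) = (0.24362, 0.96987) and n = (−sin 75.9°, cos 75.9°) = (-0.96987, 0.24362). B is at the origin and P lies 47.5 along u from B, so P = 47.5·u = (11.572, 46.069). Tangency of A1 to both parallel lines with radius 6.6 puts R and N at B ± 6.6·n: R = (-6.4012, 1.6079), N = (6.4012, -1.6079). Equal radii place D and C the same way about P: D = P + 6.6·n = (5.1706, 47.677), C = P − 6.6·n = (17.973, 44.461). Then cos ∠CND = NC·ND / (|NC||ND|), giving 15.530°.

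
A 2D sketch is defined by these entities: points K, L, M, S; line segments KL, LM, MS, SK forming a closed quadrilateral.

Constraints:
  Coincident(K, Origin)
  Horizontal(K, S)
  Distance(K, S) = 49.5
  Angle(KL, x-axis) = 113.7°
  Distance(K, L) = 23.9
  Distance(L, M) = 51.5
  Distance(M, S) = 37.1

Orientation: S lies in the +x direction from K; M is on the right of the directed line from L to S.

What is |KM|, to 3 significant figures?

28.3

K is at the origin; KS is horizontal with |KS| = 49.5 and S in +x, so S = (49.5, 0). KL runs at 113.7° with |KL| = 23.9, so L = (-9.61, 21.9). M is determined by |LM| = 51.5 and |MS| = 37.1 together: it lies at the intersection of circle(L, 51.5) and circle(S, 37.1). With |LS| = 63.0, the foot of the radical line on LS is 41.6 from L and the perpendicular offset is √(51.5² − 41.6²) = 30.3. Taking the right-of-LS solution: M = (18.9, -21.0).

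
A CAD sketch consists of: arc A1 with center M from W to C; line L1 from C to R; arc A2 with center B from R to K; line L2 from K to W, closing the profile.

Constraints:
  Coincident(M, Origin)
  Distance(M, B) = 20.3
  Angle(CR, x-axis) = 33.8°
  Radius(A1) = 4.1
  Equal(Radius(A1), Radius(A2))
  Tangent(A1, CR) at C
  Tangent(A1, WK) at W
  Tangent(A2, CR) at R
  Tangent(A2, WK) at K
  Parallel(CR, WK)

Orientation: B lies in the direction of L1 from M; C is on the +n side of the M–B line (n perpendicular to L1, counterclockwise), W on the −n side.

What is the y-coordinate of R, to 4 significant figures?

14.70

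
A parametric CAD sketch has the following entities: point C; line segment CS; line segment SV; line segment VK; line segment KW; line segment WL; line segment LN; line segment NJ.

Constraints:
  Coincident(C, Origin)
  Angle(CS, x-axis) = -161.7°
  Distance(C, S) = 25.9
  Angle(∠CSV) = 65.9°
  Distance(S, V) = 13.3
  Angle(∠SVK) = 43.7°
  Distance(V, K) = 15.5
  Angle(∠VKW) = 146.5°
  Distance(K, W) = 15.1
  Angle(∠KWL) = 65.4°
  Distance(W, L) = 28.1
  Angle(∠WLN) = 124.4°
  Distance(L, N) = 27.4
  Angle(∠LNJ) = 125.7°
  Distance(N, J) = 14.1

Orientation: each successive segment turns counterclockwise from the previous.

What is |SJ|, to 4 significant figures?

35.11

C is at the origin; CS runs at -161.7° with length 25.9, so S = (-24.59, -8.132). ∠CSV = 65.9° gives SV at -47.60° from the x-axis; with |SV| = 13.3, V = (-15.62, -17.95). ∠SVK = 43.7° gives VK at 88.70° from the x-axis; with |VK| = 15.5, K = (-15.27, -2.458). ∠VKW = 146.5° gives KW at 122.2° from the x-axis; with |KW| = 15.1, W = (-23.32, 10.32). ∠KWL = 65.4° gives WL at -123.2° from the x-axis; with |WL| = 28.1, L = (-38.70, -13.19). ∠WLN = 124.4° gives LN at -67.60° from the x-axis; with |LN| = 27.4, N = (-28.26, -38.53). ∠LNJ = 125.7° gives NJ at -13.30° from the x-axis; with |NJ| = 14.1, J = (-14.54, -41.77). Then |SJ| = |J − S| = 35.11.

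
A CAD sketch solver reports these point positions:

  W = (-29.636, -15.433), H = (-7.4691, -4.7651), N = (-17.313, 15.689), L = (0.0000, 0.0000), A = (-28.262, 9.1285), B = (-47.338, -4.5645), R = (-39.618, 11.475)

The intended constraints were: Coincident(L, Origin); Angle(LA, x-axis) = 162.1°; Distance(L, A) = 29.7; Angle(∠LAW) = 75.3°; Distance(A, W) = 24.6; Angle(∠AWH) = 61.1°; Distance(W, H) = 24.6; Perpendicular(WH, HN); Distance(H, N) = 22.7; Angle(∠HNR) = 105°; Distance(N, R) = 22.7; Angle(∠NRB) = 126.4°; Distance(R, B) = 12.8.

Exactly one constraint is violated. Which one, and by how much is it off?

Distance(R, B) = 12.8 — off by 5.00.

L = (0.00, 0.00) ✓; LA at 162.1° ✓; |LA| = 29.70 ✓; ∠LAW = 75.30° ✓; |AW| = 24.60 ✓; ∠AWH = 61.10° ✓; |WH| = 24.60 ✓; ∠(WH, HN) = 90.00° ✓; |HN| = 22.70 ✓; ∠HNR = 105.0° ✓; |NR| = 22.70 ✓; ∠NRB = 126.4° ✓; |RB| = 17.80 ✗.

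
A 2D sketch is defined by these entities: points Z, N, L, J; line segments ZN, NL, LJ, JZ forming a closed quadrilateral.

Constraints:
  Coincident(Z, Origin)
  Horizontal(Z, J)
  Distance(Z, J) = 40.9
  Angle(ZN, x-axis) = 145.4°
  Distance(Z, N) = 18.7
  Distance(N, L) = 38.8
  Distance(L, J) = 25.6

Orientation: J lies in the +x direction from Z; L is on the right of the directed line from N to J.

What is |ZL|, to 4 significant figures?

20.13

Checks: |NL| = 38.80 ✓; |LJ| = 25.60 ✓.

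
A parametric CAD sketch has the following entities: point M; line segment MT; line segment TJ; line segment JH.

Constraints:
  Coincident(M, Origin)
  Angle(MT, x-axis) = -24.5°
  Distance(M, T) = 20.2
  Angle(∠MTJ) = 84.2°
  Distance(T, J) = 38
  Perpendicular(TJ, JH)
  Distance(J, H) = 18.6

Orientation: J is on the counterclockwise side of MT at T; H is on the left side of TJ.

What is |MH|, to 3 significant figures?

36.0

M is at the origin; MT runs at -24.5° with length 20.2, so T = 20.2·(cos -24.5°, sin -24.5°) = (18.4, -8.38). ∠MTJ = 84.2°, so TJ runs at -24.5° + (180° − 84.2°) = 71.3° from the x-axis; with |TJ| = 38.0, J = T + 38.0·(cos 71.3°, sin 71.3°) = (30.6, 27.6). The perpendicularity gives JH at right angles to TJ; with |JH| = 18.6 on the left of TJ, H = J + 18.6·(-0.947, 0.321) = (12.9, 33.6). Then |MH| = |H − M| = 36.0.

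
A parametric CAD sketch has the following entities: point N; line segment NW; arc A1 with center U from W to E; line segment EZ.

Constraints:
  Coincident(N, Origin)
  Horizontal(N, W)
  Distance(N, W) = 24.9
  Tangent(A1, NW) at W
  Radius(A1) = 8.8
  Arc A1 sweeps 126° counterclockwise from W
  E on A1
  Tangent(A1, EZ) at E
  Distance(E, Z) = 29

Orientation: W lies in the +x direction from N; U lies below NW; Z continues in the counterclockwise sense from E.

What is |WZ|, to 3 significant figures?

38.7

N is at the origin; N and W share the same y with |NW| = 24.9 and W on the +x side, so W = (24.9, 0.00). The tangent condition forces UW to be normal to NW, so U = W + (0, -8.8) = (24.9, -8.80). On A1, W sits at bearing 90° from U; a 126° counterclockwise sweep puts E at bearing 216°, so E = U + 8.8·(cos 216°, sin 216°) = (17.8, -14.0). A1 meets EZ tangentially, so UE is at right angles to EZ, so EZ runs along (−sin 216°, cos 216°); with |EZ| = 29.0, Z = (34.8, -37.4). Then |WZ| = |Z − W| = 38.7.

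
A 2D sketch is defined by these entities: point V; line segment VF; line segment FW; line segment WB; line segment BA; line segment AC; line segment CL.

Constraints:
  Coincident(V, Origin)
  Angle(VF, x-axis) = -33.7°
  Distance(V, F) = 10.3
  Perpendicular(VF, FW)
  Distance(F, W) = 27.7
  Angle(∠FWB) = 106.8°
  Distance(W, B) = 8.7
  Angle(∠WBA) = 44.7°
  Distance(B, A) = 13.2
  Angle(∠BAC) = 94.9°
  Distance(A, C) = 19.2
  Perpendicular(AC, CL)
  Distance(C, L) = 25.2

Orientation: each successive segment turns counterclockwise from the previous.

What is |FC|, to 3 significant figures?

30.6

V is at the origin; VF runs at -33.7° with length 10.3, so F = (8.57, -5.71). The perpendicularity gives FW at right angles to VF, so FW runs at 56.3°; with |FW| = 27.7, W = (23.9, 17.3). ∠FWB = 106.8° gives WB at 130° from the x-axis; with |WB| = 8.7, B = (18.4, 24.0). ∠WBA = 44.7° gives BA at -95.2° from the x-axis; with |BA| = 13.2, A = (17.2, 10.9). ∠BAC = 94.9° gives AC at -10.1° from the x-axis; with |AC| = 19.2, C = (36.1, 7.53). Then |FC| = |C − F| = 30.6.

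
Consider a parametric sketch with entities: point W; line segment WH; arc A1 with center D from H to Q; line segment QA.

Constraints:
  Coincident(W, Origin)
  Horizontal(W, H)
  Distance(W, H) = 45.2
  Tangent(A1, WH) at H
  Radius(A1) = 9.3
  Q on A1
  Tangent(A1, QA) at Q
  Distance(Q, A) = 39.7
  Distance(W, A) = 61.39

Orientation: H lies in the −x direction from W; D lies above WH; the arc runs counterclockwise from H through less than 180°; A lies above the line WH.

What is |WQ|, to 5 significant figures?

37.136

Checks: ∠(DH, HW) = 90.00° ✓; |DH| = 9.300 ✓; |DQ| = 9.300 ✓; ∠(DQ, QA) = 90.00° ✓; |QA| = 39.70 ✓; |WA| = 61.39 ✓.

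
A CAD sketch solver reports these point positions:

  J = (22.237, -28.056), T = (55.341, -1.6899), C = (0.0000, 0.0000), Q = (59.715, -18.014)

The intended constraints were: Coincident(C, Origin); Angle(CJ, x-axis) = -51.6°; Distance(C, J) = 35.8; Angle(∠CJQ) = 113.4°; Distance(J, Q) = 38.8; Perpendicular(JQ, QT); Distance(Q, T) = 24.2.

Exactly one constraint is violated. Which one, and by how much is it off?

Distance(Q, T) = 24.2 — off by 7.30.

C = (0.00, 0.00) ✓; CJ at -51.60° ✓; |CJ| = 35.80 ✓; ∠CJQ = 113.4° ✓; |JQ| = 38.80 ✓; ∠(JQ, QT) = 90.00° ✓; |QT| = 16.90 ✗.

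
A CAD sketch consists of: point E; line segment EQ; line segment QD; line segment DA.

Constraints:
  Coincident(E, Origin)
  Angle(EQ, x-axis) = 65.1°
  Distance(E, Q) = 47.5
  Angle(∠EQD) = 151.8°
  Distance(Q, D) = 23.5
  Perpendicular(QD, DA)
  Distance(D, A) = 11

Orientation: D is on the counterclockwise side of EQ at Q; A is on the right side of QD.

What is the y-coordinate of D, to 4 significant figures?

66.55

E is at the origin; EQ runs at 65.1° with length 47.5, so Q = 47.5·(cos 65.1°, sin 65.1°) = (20.00, 43.08). ∠EQD = 151.8°, so QD runs at 65.1° + (180° − 151.8°) = 93.30° from the x-axis; with |QD| = 23.5, D = Q + 23.5·(cos 93.30°, sin 93.30°) = (18.65, 66.55). So D.y = 66.55.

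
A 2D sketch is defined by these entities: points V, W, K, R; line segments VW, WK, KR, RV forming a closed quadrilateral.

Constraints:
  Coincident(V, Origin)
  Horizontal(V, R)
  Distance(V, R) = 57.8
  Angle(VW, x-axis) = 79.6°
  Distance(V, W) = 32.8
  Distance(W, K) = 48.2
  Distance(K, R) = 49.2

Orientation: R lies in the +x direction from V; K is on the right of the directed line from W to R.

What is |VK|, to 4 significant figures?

19.22

Checks: |WK| = 48.20 ✓; |KR| = 49.20 ✓.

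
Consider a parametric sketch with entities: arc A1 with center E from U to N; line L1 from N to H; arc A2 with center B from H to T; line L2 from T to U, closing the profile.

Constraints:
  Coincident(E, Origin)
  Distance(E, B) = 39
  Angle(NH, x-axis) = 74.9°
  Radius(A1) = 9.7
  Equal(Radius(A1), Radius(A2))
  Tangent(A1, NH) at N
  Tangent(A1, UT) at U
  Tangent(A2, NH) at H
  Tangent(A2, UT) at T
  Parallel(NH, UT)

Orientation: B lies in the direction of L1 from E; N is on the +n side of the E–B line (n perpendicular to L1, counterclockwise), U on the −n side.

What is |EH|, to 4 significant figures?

40.19

The slot axis is L1's direction at 74.9°, so u = (cos 74.9°, sin 74.9°) = (0.2605, 0.9655) and n = (−sin 74.9°, cos 74.9°) = (-0.9655, 0.2605). E is at the origin and B lies 39.0 along u from E, so B = 39.0·u = (10.16, 37.65). Tangency of A1 to both parallel lines with radius 9.7 puts N and U at E ± 9.7·n: N = (-9.365, 2.527), U = (9.365, -2.527). Equal radii place H and T the same way about B: H = B + 9.7·n = (0.7946, 40.18), T = B − 9.7·n = (19.52, 35.13). Then |EH| = |H − E| = 40.19.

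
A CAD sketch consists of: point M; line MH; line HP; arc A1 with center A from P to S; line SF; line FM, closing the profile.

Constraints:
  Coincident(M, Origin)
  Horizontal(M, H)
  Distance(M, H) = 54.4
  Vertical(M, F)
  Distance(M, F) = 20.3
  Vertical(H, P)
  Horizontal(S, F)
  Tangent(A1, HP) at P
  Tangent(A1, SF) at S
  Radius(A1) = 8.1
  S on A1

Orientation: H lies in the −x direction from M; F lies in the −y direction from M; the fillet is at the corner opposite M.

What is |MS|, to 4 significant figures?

50.55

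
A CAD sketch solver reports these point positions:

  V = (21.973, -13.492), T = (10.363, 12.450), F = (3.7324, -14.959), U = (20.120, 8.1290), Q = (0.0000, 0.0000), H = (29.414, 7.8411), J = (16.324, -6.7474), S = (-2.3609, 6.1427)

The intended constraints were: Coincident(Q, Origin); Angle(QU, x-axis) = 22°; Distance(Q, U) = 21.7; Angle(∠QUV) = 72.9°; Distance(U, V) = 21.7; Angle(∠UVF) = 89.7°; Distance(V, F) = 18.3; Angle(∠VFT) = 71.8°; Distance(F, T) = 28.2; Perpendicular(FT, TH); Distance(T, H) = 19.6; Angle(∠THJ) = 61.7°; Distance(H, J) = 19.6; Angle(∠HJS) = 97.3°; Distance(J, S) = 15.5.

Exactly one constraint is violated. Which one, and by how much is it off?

Distance(J, S) = 15.5 — off by 7.20.

Q = (0.00, 0.00) ✓; QU at 22.00° ✓; |QU| = 21.70 ✓; ∠QUV = 72.90° ✓; |UV| = 21.70 ✓; ∠UVF = 89.70° ✓; |VF| = 18.30 ✓; ∠VFT = 71.80° ✓; |FT| = 28.20 ✓; ∠(FT, TH) = 90.00° ✓; |TH| = 19.60 ✓; ∠THJ = 61.70° ✓; |HJ| = 19.60 ✓; ∠HJS = 97.30° ✓; |JS| = 22.70 ✗.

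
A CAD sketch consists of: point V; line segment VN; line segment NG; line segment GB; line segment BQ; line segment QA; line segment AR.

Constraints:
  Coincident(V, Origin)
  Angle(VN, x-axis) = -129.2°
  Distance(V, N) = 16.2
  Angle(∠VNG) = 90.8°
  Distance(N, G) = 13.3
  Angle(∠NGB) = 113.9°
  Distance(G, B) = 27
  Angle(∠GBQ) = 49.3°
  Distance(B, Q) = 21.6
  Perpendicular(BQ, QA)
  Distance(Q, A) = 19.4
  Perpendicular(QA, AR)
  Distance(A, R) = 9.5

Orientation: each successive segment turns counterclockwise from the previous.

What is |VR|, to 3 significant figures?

22.9

BQ is perpendicular to QA, so QA runs at -113°; with |QA| = 19.4, A = (-3.30, -18.5). QA ⟂ AR, so AR runs at -23.2°; with |AR| = 9.5, R = (5.43, -22.3). Then |VR| = |R − V| = 22.9.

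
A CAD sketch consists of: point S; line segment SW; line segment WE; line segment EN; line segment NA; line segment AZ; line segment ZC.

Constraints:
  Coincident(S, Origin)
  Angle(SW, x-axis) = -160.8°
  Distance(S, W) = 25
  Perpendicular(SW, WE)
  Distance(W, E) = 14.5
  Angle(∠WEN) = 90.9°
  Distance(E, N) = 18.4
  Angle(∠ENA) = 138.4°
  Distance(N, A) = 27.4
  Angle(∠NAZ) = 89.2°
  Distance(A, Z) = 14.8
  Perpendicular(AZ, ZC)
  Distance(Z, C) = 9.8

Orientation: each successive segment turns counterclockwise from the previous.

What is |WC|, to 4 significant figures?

23.32

∠NAZ = 89.2° gives AZ at 150.7° from the x-axis; with |AZ| = 14.8, Z = (-0.5366, 14.81). AZ ⟂ ZC, so ZC runs at -119.3°; with |ZC| = 9.8, C = (-5.333, 6.264). Then |WC| = |C − W| = 23.32.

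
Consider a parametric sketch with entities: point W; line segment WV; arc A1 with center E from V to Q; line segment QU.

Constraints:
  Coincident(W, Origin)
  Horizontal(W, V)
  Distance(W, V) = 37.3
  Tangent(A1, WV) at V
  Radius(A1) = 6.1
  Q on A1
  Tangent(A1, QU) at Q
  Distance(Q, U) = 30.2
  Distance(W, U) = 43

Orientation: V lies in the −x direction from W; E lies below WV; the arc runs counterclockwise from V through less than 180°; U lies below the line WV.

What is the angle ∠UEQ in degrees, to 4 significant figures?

78.58°

W is at the origin; WV is horizontal with |WV| = 37.3 and V on the −x side, so V = (-37.30, 0.000). Since A1 is tangent to WV there, EV ⟂ WV, so E = V + (0, -6.1) = (-37.30, -6.100). Since EQ ⟂ QU (tangency), |EU| = √(6.1² + 30.2²) = 30.81 regardless of where Q sits on A1. So U lies on both circle(W, 43.0) and circle(E, 30.81); the below-WV intersection is U = (-25.55, -34.58). Q is the foot of the tangent from U: Q = (-42.37, -9.496).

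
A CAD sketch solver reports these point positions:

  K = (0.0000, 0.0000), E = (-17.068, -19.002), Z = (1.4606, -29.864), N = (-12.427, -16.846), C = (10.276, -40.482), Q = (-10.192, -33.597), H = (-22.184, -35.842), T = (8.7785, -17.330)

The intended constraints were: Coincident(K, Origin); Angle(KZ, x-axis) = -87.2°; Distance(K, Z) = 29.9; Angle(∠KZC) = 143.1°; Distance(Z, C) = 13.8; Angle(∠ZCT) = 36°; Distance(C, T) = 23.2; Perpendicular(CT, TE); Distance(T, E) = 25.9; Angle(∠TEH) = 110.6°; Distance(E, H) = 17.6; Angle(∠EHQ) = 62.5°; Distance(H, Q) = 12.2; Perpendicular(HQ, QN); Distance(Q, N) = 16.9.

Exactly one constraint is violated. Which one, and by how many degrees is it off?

Perpendicular(HQ, QN) — off by 3.00°.

K = (0.00, 0.00) ✓; KZ at -87.20° ✓; |KZ| = 29.90 ✓; ∠KZC = 143.1° ✓; |ZC| = 13.80 ✓; ∠ZCT = 36.00° ✓; |CT| = 23.20 ✓; ∠(CT, TE) = 90.00° ✓; |TE| = 25.90 ✓; ∠TEH = 110.6° ✓; |EH| = 17.60 ✓; ∠EHQ = 62.50° ✓; |HQ| = 12.20 ✓; ∠(HQ, QN) = 87.00° ✗; |QN| = 16.90 ✓.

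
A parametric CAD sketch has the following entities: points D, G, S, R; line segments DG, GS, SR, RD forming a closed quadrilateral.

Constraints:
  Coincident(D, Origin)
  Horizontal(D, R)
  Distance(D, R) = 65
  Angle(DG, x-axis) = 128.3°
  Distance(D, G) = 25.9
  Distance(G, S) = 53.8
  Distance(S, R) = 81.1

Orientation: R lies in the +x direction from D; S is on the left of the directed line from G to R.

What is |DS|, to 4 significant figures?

65.86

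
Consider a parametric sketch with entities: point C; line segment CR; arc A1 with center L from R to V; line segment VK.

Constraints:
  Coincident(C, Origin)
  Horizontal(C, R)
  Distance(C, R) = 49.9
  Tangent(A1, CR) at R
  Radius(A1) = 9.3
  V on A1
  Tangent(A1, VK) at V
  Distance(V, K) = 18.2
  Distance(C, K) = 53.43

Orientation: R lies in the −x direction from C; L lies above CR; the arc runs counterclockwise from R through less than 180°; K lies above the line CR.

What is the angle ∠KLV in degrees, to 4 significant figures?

62.93°

Checks: |LV| = 9.300 ✓; ∠(LV, VK) = 90.00° ✓; |VK| = 18.20 ✓; |CK| = 53.43 ✓.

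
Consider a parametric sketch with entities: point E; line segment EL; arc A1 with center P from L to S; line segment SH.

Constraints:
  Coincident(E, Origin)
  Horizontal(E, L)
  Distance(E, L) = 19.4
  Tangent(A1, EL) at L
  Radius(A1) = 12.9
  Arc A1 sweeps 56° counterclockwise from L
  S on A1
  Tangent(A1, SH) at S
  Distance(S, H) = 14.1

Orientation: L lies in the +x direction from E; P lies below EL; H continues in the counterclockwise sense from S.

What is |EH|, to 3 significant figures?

17.4

E is at the origin; EL is horizontal with |EL| = 19.4 and L on the +x side, so L = (19.4, 0.00). The tangent condition forces PL to be normal to EL, so P = L + (0, -12.9) = (19.4, -12.9). On A1, L sits at bearing 90° from P; a 56° counterclockwise sweep puts S at bearing 146°, so S = P + 12.9·(cos 146°, sin 146°) = (8.71, -5.69). A1 meets SH tangentially, so PS is at right angles to SH, so SH runs along (−sin 146°, cos 146°); with |SH| = 14.1, H = (0.821, -17.4). Then |EH| = |H − E| = 17.4.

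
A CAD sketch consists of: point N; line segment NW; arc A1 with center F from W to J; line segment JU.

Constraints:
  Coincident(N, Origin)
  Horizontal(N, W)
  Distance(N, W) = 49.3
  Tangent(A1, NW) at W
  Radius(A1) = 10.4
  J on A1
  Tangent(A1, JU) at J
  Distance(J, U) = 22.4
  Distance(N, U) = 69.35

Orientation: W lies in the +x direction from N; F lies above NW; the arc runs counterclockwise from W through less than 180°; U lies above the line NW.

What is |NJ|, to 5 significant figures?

60.409

Checks: |FJ| = 10.40 ✓; ∠(FJ, JU) = 90.00° ✓; |JU| = 22.40 ✓; |NU| = 69.35 ✓.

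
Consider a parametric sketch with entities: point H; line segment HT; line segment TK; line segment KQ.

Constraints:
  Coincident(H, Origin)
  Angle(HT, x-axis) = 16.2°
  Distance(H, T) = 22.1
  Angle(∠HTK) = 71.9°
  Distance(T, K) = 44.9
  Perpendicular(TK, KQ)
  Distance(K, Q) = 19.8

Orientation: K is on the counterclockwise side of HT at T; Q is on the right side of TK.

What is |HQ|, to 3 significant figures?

55.8

H is at the origin; HT runs at 16.2° with length 22.1, so T = 22.1·(cos 16.2°, sin 16.2°) = (21.2, 6.17). ∠HTK = 71.9°, so TK runs at 16.2° + (180° − 71.9°) = 124° from the x-axis; with |TK| = 44.9, K = T + 44.9·(cos 124°, sin 124°) = (-4.08, 43.3). The perpendicularity gives KQ at right angles to TK; with |KQ| = 19.8 on the right of TK, Q = K + 19.8·(0.826, 0.564) = (12.3, 54.4). Then |HQ| = |Q − H| = 55.8.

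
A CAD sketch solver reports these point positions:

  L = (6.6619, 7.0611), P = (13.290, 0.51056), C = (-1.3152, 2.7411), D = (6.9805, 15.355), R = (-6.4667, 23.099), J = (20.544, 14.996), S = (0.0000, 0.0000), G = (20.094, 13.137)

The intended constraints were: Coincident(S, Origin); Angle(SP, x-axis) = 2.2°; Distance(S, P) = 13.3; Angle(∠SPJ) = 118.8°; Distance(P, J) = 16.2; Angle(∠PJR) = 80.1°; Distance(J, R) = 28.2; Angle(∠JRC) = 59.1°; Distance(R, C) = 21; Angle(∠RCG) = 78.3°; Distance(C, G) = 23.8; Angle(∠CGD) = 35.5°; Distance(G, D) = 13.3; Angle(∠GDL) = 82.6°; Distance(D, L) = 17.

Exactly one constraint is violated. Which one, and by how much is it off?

Distance(D, L) = 17 — off by 8.70.

S = (0.00, 0.00) ✓; SP at 2.200° ✓; |SP| = 13.30 ✓; ∠SPJ = 118.8° ✓; |PJ| = 16.20 ✓; ∠PJR = 80.10° ✓; |JR| = 28.20 ✓; ∠JRC = 59.10° ✓; |RC| = 21.00 ✓; ∠RCG = 78.30° ✓; |CG| = 23.80 ✓; ∠CGD = 35.50° ✓; |GD| = 13.30 ✓; ∠GDL = 82.60° ✓; |DL| = 8.300 ✗.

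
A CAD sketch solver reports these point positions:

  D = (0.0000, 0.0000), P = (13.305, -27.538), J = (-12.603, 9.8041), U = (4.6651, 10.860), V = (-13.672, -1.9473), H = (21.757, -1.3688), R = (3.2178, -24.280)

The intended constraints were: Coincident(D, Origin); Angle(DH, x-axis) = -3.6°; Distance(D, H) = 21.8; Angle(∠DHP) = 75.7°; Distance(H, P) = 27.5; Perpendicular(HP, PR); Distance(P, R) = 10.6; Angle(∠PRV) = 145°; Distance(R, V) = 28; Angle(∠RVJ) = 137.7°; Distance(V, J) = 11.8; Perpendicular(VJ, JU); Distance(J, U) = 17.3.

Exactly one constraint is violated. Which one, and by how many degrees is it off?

Perpendicular(VJ, JU) — off by 8.70°.

D = (0.00, 0.00) ✓; DH at -3.600° ✓; |DH| = 21.80 ✓; ∠DHP = 75.70° ✓; |HP| = 27.50 ✓; ∠(HP, PR) = 90.00° ✓; |PR| = 10.60 ✓; ∠PRV = 145.0° ✓; |RV| = 28.00 ✓; ∠RVJ = 137.7° ✓; |VJ| = 11.80 ✓; ∠(VJ, JU) = 81.30° ✗; |JU| = 17.30 ✓.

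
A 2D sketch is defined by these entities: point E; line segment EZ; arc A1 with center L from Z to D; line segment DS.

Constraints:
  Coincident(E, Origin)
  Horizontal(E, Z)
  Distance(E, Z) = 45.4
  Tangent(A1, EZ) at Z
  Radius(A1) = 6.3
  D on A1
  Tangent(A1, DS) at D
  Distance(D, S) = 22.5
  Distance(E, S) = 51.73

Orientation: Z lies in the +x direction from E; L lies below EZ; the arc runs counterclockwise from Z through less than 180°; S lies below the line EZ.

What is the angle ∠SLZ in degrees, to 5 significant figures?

172.88°

E is at the origin; E and Z share the same y with |EZ| = 45.4 and Z on the +x side, so Z = (45.400, 0.0000). Tangency of A1 to EZ means the radius LZ is perpendicular to EZ, so L = Z + (0, -6.3) = (45.400, -6.3000). Since LD ⟂ DS (tangency), |LS| = √(6.3² + 22.5²) = 23.365 regardless of where D sits on A1. So S lies on both circle(E, 51.73) and circle(L, 23.365); the below-EZ intersection is S = (42.504, -29.485). D is the foot of the tangent from S: D = (39.170, -7.2337).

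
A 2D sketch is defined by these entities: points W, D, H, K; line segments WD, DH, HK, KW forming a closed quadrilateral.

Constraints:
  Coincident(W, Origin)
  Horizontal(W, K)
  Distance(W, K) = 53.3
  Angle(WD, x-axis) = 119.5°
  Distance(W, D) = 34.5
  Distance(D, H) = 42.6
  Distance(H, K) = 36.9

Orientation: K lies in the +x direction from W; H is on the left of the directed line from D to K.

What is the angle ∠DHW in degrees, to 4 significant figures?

51.80°

Checks: W.y = 0.00, K.y = 0.00 ✓; |DH| = 42.60 ✓; |HK| = 36.90 ✓.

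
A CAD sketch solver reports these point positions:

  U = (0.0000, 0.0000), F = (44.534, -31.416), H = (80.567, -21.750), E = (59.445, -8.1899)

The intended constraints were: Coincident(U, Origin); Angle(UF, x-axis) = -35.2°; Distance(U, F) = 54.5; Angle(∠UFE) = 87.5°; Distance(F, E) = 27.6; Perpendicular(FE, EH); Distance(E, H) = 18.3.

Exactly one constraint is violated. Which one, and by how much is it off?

Distance(E, H) = 18.3 — off by 6.80.

U = (0.00, 0.00) ✓; UF at -35.20° ✓; |UF| = 54.50 ✓; ∠UFE = 87.50° ✓; |FE| = 27.60 ✓; ∠(FE, EH) = 90.00° ✓; |EH| = 25.10 ✗.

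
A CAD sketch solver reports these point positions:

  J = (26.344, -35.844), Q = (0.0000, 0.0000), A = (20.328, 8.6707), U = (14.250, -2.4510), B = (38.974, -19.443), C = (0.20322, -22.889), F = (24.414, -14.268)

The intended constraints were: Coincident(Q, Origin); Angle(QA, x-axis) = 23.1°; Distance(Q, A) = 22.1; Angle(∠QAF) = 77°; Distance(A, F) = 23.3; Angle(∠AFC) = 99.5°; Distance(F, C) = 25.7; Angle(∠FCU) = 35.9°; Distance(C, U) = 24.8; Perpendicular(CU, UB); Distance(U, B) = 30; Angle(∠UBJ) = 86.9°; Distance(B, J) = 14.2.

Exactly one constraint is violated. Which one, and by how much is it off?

Distance(B, J) = 14.2 — off by 6.50.

Q = (0.00, 0.00) ✓; QA at 23.10° ✓; |QA| = 22.10 ✓; ∠QAF = 77.00° ✓; |AF| = 23.30 ✓; ∠AFC = 99.50° ✓; |FC| = 25.70 ✓; ∠FCU = 35.90° ✓; |CU| = 24.80 ✓; ∠(CU, UB) = 90.00° ✓; |UB| = 30.00 ✓; ∠UBJ = 86.90° ✓; |BJ| = 20.70 ✗.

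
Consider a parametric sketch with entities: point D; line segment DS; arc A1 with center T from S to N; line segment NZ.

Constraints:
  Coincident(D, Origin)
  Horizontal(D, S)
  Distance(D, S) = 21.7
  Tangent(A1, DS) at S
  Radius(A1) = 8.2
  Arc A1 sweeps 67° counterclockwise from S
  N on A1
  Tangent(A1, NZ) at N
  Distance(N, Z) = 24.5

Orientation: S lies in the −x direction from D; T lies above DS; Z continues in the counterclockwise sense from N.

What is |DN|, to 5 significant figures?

15.008

D is at the origin; DS is horizontal with |DS| = 21.7 and S on the −x side, so S = (-21.700, 0.0000). Since A1 is tangent to DS there, TS ⟂ DS, so T = S + (0, 8.2) = (-21.700, 8.2000). On A1, S sits at bearing -90° from T; a 67° counterclockwise sweep puts N at bearing -23°, so N = T + 8.2·(cos -23°, sin -23°) = (-14.152, 4.9960). Then |DN| = |N − D| = 15.008.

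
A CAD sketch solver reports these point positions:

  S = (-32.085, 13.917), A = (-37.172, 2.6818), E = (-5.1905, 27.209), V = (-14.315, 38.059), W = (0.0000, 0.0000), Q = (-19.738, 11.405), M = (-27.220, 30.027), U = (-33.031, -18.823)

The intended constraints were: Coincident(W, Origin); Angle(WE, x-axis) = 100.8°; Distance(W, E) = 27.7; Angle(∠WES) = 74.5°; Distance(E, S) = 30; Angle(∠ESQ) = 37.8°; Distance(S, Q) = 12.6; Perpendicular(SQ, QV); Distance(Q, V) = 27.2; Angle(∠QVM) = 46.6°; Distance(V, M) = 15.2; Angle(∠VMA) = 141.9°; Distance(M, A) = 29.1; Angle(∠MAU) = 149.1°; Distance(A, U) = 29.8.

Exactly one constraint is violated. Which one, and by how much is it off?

Distance(A, U) = 29.8 — off by 7.90.

W = (0.00, 0.00) ✓; WE at 100.8° ✓; |WE| = 27.70 ✓; ∠WES = 74.50° ✓; |ES| = 30.00 ✓; ∠ESQ = 37.80° ✓; |SQ| = 12.60 ✓; ∠(SQ, QV) = 90.00° ✓; |QV| = 27.20 ✓; ∠QVM = 46.60° ✓; |VM| = 15.20 ✓; ∠VMA = 141.9° ✓; |MA| = 29.10 ✓; ∠MAU = 149.1° ✓; |AU| = 21.90 ✗.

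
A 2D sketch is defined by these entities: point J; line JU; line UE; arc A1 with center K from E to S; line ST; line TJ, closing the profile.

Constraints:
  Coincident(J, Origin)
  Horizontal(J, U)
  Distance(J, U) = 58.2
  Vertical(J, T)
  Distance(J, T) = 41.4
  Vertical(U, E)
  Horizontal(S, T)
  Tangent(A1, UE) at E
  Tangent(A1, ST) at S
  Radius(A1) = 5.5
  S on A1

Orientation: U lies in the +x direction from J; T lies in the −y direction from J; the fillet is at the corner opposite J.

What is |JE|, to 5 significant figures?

68.382

J is at the origin; JU is horizontal with |JU| = 58.2 and U on the +x side, so U = (58.200, 0.0000). J and T share the same x with |JT| = 41.4 and T on the −y side, so T = (0.0000, -41.400). The virtual corner opposite J is at (58.200, -41.400). Since A1 is tangent to UE there, KE ⟂ UE and tangency of A1 to ST means the radius KS is perpendicular to ST, with radius 5.5, so the center K sits 5.5 in from both sides at K = (52.700, -35.900). That places the tangent points at E = (58.200, -35.900) on UE and S = (52.700, -41.400) on ST. Then |JE| = |E − J| = 68.382.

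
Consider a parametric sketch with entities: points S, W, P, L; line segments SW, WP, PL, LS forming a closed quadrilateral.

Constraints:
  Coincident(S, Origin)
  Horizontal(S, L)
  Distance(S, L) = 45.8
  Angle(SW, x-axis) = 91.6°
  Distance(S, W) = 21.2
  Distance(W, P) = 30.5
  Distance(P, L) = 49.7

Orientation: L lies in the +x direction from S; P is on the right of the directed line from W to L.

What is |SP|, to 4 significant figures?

9.698

Checks: |WP| = 30.50 ✓; |PL| = 49.70 ✓.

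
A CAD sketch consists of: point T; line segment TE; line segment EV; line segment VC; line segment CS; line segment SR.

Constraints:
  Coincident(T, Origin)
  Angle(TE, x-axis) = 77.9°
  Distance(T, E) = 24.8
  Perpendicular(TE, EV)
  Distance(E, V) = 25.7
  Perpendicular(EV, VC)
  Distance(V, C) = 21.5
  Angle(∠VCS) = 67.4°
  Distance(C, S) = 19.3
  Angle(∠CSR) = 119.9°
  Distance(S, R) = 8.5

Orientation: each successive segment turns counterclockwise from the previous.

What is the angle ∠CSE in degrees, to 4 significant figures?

141.8°

T is at the origin; TE runs at 77.9° with length 24.8, so E = (5.199, 24.25). TE ⟂ EV, so EV runs at 167.9°; with |EV| = 25.7, V = (-19.93, 29.64). The perpendicularity gives VC at right angles to EV, so VC runs at -102.1°; with |VC| = 21.5, C = (-24.44, 8.614). ∠VCS = 67.4° gives CS at 10.50° from the x-axis; with |CS| = 19.3, S = (-5.460, 12.13). Then cos ∠CSE = SC·SE / (|SC||SE|), giving 141.8°.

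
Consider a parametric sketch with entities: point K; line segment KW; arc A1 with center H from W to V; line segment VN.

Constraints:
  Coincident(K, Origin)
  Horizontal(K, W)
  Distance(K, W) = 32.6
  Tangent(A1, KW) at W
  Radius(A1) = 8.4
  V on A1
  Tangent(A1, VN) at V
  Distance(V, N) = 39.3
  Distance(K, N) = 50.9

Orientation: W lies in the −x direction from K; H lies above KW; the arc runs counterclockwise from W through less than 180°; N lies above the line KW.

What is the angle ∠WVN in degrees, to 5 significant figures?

137.86°

Checks: |HV| = 8.400 ✓; ∠(HV, VN) = 90.00° ✓; |VN| = 39.30 ✓; |KN| = 50.90 ✓.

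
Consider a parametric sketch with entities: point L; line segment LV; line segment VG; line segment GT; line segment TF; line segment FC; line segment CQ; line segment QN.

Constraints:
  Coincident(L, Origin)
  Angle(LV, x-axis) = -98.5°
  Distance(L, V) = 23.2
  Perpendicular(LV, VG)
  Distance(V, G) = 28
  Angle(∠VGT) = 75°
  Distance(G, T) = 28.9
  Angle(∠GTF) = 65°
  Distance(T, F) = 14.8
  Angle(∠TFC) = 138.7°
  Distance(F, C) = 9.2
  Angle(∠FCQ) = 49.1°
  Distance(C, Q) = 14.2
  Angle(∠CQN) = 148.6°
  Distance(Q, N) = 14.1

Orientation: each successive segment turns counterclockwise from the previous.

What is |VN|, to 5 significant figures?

39.376

L is at the origin; LV runs at -98.5° with length 23.2, so V = (-3.4292, -22.945). The perpendicularity gives VG at right angles to LV, so VG runs at -8.5000°; with |VG| = 28.0, G = (24.263, -27.084). ∠VGT = 75.0° gives GT at 96.500° from the x-axis; with |GT| = 28.9, T = (20.992, 1.6304). ∠GTF = 65.0° gives TF at -148.50° from the x-axis; with |TF| = 14.8, F = (8.3726, -6.1026). ∠TFC = 138.7° gives FC at -107.20° from the x-axis; with |FC| = 9.2, C = (5.6521, -14.891). ∠FCQ = 49.1° gives CQ at 23.700° from the x-axis; with |CQ| = 14.2, Q = (18.655, -9.1835). ∠CQN = 148.6° gives QN at 55.100° from the x-axis; with |QN| = 14.1, N = (26.722, 2.3807). Then |VN| = |N − V| = 39.376.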